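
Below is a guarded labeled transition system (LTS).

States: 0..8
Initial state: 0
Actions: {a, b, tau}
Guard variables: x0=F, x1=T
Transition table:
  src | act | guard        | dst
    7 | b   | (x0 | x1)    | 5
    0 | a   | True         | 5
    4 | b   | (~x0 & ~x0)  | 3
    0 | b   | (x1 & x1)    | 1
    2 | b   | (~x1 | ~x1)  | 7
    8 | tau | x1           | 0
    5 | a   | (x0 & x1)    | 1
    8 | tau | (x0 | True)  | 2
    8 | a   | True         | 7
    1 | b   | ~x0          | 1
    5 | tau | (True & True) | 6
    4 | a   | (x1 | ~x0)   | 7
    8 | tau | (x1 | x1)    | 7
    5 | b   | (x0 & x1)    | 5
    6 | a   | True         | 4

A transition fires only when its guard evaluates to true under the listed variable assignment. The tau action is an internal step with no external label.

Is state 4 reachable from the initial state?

Guard filter leaves 12 enabled edge(s).
Layer 0: {0}
Layer 1: {1,5}  now seen {0,1,5}
Layer 2: {6}  now seen {0,1,5,6}
Layer 3: {4}  now seen {0,1,4,5,6}
Layer 4: {3,7}  now seen {0,1,3,4,5,6,7}
Reach set: {0,1,3,4,5,6,7}
witness 4: a·tau·a

Answer: REACHABLE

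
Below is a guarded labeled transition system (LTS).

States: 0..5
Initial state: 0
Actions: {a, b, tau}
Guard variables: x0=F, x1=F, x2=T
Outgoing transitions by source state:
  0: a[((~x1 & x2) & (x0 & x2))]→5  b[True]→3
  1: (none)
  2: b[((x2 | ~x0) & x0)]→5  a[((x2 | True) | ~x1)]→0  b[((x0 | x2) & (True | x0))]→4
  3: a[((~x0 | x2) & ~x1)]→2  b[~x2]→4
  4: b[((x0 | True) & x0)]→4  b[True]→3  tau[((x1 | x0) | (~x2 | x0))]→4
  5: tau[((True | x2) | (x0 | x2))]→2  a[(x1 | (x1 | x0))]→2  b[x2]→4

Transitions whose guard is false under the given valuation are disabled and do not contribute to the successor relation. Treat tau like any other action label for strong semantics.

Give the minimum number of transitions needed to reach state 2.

BFS to 2:
  L0 = {0}
  L1 = {3}
  L2 = {2}
2 enters at depth 2; path b·a

Answer: 2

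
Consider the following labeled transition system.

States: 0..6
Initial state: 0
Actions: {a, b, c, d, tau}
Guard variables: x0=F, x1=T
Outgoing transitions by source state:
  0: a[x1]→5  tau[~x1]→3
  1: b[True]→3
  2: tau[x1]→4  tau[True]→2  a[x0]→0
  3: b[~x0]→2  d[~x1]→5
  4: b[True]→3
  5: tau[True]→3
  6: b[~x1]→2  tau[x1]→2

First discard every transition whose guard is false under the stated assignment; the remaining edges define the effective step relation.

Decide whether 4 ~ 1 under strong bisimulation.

Compute ~ classes (split until stable):
  round 0: {{0,1,2,3,4,5,6}}
  round 1: {{0},{1,3,4},{2,5,6}}
  round 2: {{0},{1,4},{2},{3},{5},{6}}
6 equivalence class(es) (converged in 3)
class of 4: {1,4}; class of 1: {1,4}

Answer: BISIMILAR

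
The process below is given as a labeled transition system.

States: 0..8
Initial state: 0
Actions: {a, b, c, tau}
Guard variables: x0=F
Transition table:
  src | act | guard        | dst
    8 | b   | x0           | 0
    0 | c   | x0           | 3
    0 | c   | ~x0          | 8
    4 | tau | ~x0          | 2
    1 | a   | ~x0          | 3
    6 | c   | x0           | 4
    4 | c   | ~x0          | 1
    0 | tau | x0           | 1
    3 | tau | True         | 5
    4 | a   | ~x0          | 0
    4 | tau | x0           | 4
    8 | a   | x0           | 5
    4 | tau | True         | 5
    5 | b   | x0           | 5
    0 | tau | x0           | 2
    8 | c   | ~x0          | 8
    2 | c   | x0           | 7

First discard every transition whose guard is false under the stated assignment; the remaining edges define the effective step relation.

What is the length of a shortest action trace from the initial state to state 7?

Answer: UNREACHABLE

Analysis:
Breadth-first toward 7:
  Layer 0: {0}
  Layer 1: {8}
7 never appears.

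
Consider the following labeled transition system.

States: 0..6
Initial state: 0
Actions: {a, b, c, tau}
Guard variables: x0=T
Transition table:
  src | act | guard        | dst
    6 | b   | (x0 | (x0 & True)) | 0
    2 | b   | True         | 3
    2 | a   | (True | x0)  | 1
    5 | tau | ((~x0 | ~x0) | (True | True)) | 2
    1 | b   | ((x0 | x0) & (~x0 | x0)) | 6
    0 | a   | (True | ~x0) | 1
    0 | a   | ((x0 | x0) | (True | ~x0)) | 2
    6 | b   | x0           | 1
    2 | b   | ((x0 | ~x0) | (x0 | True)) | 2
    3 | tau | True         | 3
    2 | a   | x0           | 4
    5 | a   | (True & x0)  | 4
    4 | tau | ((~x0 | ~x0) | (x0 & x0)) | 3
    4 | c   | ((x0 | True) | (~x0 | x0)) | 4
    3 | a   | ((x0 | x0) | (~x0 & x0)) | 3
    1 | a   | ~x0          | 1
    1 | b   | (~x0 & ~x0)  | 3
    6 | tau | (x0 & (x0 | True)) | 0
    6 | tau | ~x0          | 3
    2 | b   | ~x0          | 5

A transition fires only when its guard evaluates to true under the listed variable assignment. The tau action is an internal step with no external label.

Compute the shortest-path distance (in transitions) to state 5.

Layered search for 5:
  Layer 0: {0}
  Layer 1: {1,2}
  Layer 2: {3,4,6}
5 never appears.

Answer: UNREACHABLE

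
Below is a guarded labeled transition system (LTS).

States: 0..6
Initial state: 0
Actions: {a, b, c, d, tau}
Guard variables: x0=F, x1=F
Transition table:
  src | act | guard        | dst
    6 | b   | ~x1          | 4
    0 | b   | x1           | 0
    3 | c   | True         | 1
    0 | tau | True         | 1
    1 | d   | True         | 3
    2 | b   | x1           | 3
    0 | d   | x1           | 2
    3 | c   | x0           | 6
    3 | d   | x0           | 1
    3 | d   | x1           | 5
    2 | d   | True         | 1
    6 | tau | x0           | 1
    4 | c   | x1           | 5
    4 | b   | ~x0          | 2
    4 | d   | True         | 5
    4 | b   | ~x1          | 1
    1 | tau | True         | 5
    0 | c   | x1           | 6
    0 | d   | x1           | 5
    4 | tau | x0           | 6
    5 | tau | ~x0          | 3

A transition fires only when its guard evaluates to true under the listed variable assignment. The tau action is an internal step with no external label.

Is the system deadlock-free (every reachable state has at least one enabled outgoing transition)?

Answer: DEADLOCK-FREE

Working:
R = {0,1,3,5}
  0: tau→1  [1 exit(s)]
  1: d→3  tau→5  [2 exit(s)]
  3: c→1  [1 exit(s)]
  5: tau→3  [1 exit(s)]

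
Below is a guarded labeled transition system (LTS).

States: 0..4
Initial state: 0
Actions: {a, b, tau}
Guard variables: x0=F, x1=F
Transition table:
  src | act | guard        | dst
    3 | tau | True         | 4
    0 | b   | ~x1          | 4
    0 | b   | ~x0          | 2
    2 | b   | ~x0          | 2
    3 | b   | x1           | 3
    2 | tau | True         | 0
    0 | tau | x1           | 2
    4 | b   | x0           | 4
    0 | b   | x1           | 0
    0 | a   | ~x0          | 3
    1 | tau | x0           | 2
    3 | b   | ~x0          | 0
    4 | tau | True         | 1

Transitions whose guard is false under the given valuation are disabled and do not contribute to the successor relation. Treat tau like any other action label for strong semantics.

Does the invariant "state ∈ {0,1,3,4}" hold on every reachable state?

Answer: INVARIANT VIOLATED at state 2

Trace:
Safe = {0,1,3,4}
Reach set: {0,1,2,3,4}
  0: ok
  1: ok
  2: outside
  3: ok
  4: ok
counterexample path to 2: b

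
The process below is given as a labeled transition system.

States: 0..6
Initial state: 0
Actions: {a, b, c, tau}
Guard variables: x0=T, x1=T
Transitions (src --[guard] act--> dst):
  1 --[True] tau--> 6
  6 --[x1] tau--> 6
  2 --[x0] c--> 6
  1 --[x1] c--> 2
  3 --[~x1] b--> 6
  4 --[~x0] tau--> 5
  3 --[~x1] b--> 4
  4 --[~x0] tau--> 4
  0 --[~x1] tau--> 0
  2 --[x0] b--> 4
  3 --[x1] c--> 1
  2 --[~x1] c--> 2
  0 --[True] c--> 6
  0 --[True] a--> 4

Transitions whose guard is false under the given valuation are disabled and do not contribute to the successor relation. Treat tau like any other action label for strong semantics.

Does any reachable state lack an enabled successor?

Reach set: {0,4,6}
  0: a→4  c→6  [2 out]
  4: ∅  [STUCK]
  6: tau→6  [1 out]
trace reaching 4: a

Answer: DEADLOCK at state 4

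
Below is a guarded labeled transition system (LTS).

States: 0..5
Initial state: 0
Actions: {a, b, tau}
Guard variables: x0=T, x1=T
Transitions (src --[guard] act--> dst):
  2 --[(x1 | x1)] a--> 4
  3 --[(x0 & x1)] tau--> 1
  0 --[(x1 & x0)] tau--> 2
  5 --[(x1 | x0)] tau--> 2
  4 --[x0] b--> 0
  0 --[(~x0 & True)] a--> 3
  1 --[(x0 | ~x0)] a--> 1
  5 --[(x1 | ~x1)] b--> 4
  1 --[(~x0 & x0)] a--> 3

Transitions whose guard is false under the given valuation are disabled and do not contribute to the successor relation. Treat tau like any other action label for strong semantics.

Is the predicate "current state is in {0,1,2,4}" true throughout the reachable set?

Answer: INVARIANT HOLDS

Analysis:
Inv-set: {0,1,2,4}
R = {0,2,4}
  0: ok
  2: ok
  4: ok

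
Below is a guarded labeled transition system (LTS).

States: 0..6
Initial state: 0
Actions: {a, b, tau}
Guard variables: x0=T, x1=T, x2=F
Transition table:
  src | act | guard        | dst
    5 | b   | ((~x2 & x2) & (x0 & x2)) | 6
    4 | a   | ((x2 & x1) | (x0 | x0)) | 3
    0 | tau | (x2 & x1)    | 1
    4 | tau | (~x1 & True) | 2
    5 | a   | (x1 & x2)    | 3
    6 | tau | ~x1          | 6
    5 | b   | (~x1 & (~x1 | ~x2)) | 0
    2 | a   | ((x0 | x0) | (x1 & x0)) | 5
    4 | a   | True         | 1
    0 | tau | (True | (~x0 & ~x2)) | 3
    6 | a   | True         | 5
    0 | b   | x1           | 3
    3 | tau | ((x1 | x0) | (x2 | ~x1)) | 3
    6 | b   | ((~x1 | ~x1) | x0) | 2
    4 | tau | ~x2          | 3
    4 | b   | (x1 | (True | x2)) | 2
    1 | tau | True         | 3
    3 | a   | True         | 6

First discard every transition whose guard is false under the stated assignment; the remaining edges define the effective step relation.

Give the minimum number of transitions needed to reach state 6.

Answer: 2

Working:
Layered search for 6:
  Layer 0: {0}
  Layer 1: {3}
  Layer 2: {6}
first hit 6 at d=2 via b·a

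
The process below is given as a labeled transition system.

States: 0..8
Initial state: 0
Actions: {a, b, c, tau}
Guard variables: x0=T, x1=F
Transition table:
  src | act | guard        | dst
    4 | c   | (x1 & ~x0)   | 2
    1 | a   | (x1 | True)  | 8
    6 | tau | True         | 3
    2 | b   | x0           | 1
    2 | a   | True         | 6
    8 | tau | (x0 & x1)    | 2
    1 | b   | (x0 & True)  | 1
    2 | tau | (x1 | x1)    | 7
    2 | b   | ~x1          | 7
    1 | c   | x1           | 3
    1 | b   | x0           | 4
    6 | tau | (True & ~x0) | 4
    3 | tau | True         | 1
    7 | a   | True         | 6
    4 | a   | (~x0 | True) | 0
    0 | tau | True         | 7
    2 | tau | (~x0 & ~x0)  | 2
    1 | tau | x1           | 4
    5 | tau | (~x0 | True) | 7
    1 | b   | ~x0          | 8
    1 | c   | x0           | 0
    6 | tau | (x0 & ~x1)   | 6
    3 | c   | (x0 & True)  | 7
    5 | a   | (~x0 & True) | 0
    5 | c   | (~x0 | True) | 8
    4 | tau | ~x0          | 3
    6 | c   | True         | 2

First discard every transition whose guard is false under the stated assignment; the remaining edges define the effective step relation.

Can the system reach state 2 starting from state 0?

Answer: REACHABLE

Analysis:
17 transition(s) survive guard evaluation.
Layer 0: {0}
Layer 1: {7}  cumulative {0,7}
Layer 2: {6}  cumulative {0,6,7}
Layer 3: {2,3}  cumulative {0,2,3,6,7}
Layer 4: {1}  cumulative {0,1,2,3,6,7}
Layer 5: {4,8}  cumulative {0,1,2,3,4,6,7,8}
R = {0,1,2,3,4,6,7,8}
Path to 2: tau·a·c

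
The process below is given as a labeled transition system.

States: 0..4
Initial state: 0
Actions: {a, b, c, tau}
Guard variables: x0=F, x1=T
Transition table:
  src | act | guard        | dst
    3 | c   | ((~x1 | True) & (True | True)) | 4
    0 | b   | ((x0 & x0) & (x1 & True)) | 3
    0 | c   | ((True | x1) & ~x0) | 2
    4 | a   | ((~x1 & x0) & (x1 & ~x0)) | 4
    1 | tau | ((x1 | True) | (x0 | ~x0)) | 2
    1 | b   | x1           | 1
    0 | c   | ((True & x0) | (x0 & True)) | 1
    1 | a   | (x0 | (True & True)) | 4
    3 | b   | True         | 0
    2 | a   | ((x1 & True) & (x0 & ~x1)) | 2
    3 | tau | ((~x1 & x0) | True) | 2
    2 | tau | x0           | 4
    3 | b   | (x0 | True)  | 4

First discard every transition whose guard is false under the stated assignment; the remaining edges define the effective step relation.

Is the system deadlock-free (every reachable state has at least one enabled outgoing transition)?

Reachable = {0,2}
  0: c→2  [1 exit(s)]
  2: ∅  [STUCK]
Path to 2: c

Answer: DEADLOCK at state 2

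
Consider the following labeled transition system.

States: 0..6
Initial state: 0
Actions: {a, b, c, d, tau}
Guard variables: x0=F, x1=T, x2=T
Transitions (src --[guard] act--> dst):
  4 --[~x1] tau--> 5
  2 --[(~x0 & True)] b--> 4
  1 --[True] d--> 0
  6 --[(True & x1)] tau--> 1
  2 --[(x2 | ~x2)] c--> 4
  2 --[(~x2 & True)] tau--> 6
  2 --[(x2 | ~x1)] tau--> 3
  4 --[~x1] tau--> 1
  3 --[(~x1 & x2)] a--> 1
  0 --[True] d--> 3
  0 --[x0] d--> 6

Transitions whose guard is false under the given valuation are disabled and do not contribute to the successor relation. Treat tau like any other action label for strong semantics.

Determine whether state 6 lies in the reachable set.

Answer: UNREACHABLE

Working:
Guard filter leaves 6 enabled edge(s).
depth 0: {0}
depth 1: {3}  total {0,3}
Reach set: {0,3}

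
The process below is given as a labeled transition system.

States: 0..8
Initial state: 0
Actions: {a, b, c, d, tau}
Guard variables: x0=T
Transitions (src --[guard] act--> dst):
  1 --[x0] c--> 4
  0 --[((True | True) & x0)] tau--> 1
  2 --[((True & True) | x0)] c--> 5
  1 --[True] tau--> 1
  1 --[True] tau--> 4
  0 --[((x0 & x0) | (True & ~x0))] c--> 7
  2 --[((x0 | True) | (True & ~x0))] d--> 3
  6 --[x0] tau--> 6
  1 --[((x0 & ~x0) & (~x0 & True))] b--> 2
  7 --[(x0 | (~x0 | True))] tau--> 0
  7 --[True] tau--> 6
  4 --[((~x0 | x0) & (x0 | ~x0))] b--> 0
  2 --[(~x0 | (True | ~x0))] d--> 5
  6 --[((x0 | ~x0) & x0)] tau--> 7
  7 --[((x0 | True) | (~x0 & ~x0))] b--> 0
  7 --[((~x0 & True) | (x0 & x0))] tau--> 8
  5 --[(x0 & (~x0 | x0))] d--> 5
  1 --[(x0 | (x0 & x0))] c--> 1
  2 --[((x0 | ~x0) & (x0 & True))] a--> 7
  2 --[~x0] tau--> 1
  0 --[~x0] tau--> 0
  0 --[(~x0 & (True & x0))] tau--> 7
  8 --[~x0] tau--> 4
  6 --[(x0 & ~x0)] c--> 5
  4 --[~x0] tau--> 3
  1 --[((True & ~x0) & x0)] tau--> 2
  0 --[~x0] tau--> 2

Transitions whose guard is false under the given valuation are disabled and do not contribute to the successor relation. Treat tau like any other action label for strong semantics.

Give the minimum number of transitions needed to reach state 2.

Answer: UNREACHABLE

Trace:
Layered search for 2:
  depth 0: {0}
  depth 1: {1,7}
  depth 2: {4,6,8}
2 never appears.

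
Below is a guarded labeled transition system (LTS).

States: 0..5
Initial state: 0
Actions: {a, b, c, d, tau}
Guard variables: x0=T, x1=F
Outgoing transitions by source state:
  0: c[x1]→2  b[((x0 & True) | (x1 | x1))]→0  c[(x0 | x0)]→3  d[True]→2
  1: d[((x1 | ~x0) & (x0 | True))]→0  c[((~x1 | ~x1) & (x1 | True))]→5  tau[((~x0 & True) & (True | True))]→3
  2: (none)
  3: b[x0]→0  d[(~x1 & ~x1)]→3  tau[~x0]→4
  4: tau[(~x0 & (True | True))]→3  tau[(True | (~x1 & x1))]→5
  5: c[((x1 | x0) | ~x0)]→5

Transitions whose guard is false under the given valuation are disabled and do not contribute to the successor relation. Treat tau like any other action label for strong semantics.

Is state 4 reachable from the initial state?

Answer: UNREACHABLE

Analysis:
Guard filter leaves 8 enabled edge(s).
Layer 0: {0}
Layer 1: {2,3}  now seen {0,2,3}
R = {0,2,3}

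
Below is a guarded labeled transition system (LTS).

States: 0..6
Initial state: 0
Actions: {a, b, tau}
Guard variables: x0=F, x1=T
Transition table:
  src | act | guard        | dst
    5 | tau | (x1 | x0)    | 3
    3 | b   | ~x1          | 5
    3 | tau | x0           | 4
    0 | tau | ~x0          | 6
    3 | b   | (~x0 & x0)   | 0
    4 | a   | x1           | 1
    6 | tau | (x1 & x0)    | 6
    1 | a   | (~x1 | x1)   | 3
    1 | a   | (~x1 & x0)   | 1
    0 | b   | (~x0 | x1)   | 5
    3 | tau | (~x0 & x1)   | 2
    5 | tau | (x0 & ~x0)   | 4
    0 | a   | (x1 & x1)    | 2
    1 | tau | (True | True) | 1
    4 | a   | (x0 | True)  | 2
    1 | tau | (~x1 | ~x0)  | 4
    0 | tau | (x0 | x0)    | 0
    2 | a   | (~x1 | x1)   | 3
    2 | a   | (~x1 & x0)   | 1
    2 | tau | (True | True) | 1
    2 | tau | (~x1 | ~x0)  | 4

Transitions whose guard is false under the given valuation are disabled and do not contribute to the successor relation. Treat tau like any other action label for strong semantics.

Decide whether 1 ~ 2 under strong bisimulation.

Answer: BISIMILAR

Working:
Bisimulation quotient by refinement:
  π0 = {{0,1,2,3,4,5,6}}
  π1 = {{0},{1,2},{3,5},{4},{6}}
  π2 = {{0},{1,2},{3},{4},{5},{6}}
stable after 3 split(s): 6 block(s)
1∈{1,2}, 2∈{1,2}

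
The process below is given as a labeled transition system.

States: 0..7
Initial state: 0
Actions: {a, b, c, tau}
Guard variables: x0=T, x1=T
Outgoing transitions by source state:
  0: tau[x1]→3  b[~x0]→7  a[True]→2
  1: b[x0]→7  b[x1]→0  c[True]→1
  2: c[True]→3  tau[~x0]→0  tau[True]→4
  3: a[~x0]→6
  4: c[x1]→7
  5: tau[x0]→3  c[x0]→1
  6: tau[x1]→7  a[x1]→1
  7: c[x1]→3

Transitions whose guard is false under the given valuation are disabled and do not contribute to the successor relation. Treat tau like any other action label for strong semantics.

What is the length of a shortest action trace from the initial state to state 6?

Answer: UNREACHABLE

Working:
BFS to 6:
  Layer 0: {0}
  Layer 1: {2,3}
  Layer 2: {4}
  Layer 3: {7}
6 never appears.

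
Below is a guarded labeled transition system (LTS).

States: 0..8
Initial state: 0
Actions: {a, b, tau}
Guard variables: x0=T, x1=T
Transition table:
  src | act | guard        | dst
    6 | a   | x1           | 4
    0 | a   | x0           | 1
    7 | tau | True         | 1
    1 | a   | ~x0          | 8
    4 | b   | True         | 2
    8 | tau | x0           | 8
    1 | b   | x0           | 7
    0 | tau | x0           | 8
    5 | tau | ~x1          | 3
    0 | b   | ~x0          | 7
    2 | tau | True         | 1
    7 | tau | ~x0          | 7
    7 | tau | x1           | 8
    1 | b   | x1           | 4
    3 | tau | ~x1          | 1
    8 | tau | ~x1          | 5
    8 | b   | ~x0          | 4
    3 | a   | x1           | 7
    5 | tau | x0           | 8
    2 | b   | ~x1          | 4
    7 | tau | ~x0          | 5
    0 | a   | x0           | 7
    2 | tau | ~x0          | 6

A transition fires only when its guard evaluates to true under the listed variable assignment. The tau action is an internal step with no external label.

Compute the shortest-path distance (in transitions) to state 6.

Answer: UNREACHABLE

Analysis:
Layered search for 6:
  depth 0: {0}
  depth 1: {1,7,8}
  depth 2: {4}
  depth 3: {2}
6 never appears.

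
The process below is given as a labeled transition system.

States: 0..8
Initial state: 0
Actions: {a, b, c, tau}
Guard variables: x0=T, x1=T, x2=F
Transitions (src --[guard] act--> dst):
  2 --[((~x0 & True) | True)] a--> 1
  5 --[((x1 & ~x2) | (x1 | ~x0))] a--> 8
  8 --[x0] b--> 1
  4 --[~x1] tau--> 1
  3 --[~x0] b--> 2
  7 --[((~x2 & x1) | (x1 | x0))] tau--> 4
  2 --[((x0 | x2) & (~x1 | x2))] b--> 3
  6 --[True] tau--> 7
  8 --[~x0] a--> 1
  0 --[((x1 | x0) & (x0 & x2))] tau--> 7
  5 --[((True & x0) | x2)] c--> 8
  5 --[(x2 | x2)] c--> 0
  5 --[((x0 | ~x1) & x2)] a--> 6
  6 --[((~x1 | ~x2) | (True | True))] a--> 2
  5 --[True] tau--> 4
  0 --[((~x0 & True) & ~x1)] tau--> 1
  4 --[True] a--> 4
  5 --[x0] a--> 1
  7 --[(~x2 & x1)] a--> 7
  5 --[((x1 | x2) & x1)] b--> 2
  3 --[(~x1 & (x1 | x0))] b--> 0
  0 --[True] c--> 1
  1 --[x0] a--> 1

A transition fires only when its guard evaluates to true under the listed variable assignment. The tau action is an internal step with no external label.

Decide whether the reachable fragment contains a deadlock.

Answer: DEADLOCK-FREE

Working:
Reachable = {0,1}
  0: c→1  [1 exit(s)]
  1: a→1  [1 exit(s)]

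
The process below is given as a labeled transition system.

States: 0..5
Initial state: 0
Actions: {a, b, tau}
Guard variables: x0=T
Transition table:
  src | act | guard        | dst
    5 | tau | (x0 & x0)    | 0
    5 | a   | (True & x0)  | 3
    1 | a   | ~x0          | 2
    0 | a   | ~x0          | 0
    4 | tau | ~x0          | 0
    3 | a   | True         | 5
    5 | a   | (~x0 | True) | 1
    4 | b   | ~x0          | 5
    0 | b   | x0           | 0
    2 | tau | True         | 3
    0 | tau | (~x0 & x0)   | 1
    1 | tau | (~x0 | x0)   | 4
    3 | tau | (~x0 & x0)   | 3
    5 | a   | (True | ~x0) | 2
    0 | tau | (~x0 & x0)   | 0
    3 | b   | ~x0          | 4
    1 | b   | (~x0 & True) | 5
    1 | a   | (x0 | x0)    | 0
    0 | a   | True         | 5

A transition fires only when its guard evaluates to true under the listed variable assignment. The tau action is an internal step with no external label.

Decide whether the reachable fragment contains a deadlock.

Answer: DEADLOCK at state 4

Trace:
Reachable = {0,1,2,3,4,5}
  0: a→5  b→0  [2 out]
  1: a→0  tau→4  [2 out]
  2: tau→3  [1 out]
  3: a→5  [1 out]
  4: ∅  [STUCK]
  5: a→1  a→2  a→3  tau→0  [4 out]
Path to 4: a·a·tau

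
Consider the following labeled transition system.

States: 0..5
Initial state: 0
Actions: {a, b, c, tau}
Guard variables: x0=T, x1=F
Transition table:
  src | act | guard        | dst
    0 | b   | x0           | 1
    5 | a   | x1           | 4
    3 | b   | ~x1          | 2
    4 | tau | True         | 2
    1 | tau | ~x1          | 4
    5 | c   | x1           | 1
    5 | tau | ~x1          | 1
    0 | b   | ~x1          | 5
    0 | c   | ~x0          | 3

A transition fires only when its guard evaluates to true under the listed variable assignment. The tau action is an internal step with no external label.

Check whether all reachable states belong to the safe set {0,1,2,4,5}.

Answer: INVARIANT HOLDS

Trace:
Safe = {0,1,2,4,5}
R = {0,1,2,4,5}
  0: ✓
  1: ✓
  2: ✓
  4: ✓
  5: ✓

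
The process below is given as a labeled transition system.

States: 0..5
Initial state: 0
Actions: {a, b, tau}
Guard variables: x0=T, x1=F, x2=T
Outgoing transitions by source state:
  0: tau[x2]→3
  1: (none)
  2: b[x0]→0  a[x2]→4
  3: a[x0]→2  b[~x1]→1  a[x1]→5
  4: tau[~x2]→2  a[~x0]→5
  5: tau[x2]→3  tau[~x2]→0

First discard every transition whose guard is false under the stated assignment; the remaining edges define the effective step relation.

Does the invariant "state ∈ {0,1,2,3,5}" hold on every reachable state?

Answer: INVARIANT VIOLATED at state 4

Trace:
Safe = {0,1,2,3,5}
Reach set: {0,1,2,3,4}
  0: ✓
  1: ✓
  2: ✓
  3: ✓
  4: ✗ unsafe
reach 4 via tau·a·a — violates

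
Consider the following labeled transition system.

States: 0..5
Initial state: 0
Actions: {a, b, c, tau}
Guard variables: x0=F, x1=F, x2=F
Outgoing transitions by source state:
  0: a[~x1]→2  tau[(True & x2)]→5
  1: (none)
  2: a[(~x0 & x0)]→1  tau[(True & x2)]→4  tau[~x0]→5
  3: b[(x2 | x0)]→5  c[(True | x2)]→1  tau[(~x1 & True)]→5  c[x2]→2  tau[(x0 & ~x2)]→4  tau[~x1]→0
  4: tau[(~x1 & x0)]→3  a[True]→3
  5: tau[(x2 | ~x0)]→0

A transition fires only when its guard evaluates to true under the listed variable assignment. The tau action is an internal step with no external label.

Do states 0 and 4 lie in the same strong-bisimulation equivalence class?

Answer: NOT BISIMILAR

Working:
Compute ~ classes (split until stable):
  P[0] = {{0,1,2,3,4,5}}
  P[1] = {{0,4},{1},{2,5},{3}}
  P[2] = {{0},{1},{2},{3},{4},{5}}
stable after 3 split(s): 6 block(s)
0∈{0}, 4∈{4}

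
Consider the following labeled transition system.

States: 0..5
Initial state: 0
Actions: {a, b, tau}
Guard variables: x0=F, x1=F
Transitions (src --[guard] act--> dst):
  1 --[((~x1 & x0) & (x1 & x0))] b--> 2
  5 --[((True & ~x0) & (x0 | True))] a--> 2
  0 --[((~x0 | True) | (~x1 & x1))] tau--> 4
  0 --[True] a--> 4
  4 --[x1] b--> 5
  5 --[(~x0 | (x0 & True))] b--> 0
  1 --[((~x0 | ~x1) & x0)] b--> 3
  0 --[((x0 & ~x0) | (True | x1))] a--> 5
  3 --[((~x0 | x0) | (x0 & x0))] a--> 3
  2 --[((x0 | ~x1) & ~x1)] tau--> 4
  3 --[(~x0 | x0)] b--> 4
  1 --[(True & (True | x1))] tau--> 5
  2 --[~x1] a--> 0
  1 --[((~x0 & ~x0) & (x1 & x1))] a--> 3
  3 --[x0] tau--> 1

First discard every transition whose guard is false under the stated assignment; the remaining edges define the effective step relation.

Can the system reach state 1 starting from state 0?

Answer: UNREACHABLE

Analysis:
Guard filter leaves 10 enabled edge(s).
L0 = {0}
L1 = {4,5}  total {0,4,5}
L2 = {2}  total {0,2,4,5}
Reachable = {0,2,4,5}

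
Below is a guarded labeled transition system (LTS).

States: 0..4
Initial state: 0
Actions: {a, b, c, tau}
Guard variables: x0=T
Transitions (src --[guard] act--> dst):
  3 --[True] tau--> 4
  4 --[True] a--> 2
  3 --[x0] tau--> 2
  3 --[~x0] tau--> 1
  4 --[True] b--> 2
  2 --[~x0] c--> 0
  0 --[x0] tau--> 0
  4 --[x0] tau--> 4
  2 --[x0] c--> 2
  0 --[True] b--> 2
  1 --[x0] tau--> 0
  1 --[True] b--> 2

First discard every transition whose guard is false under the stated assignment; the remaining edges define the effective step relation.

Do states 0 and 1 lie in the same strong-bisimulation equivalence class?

Bisimulation quotient by refinement:
  round 0: {{0,1,2,3,4}}
  round 1: {{0,1},{2},{3},{4}}
4 equivalence class(es) (converged in 2)
class of 0: {0,1}; class of 1: {0,1}

Answer: BISIMILAR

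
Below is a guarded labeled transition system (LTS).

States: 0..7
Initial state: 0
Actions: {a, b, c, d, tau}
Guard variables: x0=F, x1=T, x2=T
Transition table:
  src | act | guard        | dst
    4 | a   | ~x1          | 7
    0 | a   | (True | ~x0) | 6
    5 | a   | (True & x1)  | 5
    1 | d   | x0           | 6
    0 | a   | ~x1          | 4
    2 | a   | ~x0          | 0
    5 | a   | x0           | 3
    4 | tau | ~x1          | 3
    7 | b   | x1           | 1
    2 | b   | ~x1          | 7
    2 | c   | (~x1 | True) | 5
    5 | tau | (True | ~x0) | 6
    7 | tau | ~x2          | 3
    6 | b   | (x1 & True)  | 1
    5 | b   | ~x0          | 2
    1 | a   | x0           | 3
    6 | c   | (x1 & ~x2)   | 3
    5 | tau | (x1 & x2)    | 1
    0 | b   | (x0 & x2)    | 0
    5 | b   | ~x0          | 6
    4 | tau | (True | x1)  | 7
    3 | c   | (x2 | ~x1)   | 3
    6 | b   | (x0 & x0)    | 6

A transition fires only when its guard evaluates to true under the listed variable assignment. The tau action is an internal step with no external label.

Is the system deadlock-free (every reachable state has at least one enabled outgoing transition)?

Answer: DEADLOCK at state 1

Trace:
R = {0,1,6}
  0: a→6  [1 out]
  1: ∅  [no exit]
  6: b→1  [1 out]
witness 1: a·b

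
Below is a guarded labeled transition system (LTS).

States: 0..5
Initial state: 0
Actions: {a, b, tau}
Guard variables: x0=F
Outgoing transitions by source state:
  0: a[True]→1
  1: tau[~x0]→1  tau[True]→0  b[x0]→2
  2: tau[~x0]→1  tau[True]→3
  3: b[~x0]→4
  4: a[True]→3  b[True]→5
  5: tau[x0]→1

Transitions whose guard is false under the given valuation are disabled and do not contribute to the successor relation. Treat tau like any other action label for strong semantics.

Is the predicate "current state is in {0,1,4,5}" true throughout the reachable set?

Answer: INVARIANT HOLDS

Analysis:
Inv-set: {0,1,4,5}
Reachable = {0,1}
  0: ok
  1: ok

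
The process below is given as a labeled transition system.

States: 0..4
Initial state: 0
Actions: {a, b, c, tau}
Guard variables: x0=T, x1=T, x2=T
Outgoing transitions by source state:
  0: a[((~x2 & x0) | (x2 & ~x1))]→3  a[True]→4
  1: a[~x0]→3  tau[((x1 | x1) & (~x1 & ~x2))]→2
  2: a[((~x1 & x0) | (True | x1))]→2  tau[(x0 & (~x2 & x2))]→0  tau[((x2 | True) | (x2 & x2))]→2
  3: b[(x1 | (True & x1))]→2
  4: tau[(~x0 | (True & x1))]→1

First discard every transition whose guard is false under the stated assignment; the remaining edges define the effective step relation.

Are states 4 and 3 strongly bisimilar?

Compute ~ classes (split until stable):
  P[0] = {{0,1,2,3,4}}
  P[1] = {{0},{1},{2},{3},{4}}
stable after 2 split(s): 5 block(s)
[4]={4}  [3]={3}

Answer: NOT BISIMILAR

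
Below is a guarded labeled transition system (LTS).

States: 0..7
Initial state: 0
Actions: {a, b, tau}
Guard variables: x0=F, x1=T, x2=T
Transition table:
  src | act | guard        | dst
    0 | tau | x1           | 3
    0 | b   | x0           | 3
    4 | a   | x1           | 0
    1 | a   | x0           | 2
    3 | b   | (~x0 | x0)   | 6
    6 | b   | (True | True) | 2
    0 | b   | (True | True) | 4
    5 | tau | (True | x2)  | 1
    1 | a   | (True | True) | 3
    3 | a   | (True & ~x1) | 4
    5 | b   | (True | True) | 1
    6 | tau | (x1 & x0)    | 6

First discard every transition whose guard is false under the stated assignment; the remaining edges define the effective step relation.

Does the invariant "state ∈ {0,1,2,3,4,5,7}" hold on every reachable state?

Answer: INVARIANT VIOLATED at state 6

Working:
Safe = {0,1,2,3,4,5,7}
Reachable = {0,2,3,4,6}
  0: safe
  2: safe
  3: safe
  4: safe
  6: ✗ unsafe
counterexample path to 6: tau·b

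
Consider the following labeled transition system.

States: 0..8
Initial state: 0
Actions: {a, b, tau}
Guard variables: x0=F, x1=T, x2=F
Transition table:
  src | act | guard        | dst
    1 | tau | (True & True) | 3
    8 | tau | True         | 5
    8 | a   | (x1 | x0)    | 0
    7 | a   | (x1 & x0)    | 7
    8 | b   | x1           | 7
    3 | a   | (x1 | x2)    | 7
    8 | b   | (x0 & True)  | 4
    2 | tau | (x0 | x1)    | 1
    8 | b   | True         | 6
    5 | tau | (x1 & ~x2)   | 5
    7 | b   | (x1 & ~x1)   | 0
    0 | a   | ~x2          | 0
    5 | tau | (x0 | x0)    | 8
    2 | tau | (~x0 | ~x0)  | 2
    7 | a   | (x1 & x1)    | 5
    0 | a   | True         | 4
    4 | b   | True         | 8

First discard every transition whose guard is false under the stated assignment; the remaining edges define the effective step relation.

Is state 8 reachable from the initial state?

Guard filter leaves 13 enabled edge(s).
depth 0: {0}
depth 1: {4}  cumulative {0,4}
depth 2: {8}  cumulative {0,4,8}
depth 3: {5,6,7}  cumulative {0,4,5,6,7,8}
R = {0,4,5,6,7,8}
witness 8: a·b

Answer: REACHABLE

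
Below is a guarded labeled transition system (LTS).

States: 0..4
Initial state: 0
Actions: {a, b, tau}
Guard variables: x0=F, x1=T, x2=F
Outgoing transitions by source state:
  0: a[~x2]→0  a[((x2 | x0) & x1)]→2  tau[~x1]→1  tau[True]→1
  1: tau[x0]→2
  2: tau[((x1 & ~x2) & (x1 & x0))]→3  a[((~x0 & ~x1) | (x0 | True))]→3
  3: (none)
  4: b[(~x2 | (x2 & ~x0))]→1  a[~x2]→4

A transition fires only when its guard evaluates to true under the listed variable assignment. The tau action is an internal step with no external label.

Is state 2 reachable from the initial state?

After dropping false guards: 5 live edges.
Layer 0: {0}
Layer 1: {1}  total {0,1}
R = {0,1}

Answer: UNREACHABLE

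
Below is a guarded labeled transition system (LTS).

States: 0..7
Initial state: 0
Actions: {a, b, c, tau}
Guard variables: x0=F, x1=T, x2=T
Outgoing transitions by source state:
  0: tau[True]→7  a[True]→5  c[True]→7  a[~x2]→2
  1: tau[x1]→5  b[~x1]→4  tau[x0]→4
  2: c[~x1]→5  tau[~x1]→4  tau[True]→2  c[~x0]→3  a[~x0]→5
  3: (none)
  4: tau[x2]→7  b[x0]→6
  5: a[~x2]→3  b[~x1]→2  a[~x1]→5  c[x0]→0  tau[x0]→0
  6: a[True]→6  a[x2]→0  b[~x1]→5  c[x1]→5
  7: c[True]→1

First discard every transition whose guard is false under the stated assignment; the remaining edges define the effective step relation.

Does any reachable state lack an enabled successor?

Reach set: {0,1,5,7}
  0: a→5  c→7  tau→7  [3 out]
  1: tau→5  [1 out]
  5: ∅  [no exit]
  7: c→1  [1 out]
witness 5: a

Answer: DEADLOCK at state 5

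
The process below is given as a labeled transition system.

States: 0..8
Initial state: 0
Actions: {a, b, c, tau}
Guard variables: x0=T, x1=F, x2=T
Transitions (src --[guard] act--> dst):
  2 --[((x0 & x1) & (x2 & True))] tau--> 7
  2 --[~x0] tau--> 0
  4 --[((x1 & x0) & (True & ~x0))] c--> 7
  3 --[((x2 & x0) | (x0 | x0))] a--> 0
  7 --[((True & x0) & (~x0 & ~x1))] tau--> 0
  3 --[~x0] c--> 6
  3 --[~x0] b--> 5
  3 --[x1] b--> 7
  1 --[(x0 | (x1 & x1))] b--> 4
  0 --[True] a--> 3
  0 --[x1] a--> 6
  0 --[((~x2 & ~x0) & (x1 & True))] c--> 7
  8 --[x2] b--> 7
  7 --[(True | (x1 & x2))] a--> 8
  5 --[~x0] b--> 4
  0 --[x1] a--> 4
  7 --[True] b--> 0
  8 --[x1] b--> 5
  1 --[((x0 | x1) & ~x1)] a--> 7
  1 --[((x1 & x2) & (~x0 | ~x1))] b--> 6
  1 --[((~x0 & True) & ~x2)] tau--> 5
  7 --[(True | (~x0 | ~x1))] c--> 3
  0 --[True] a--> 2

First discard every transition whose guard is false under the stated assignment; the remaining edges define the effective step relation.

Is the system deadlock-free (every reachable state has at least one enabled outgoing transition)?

Answer: DEADLOCK at state 2

Trace:
Reach set: {0,2,3}
  0: a→2  a→3  [2 out]
  2: ∅  [deadlock]
  3: a→0  [1 out]
witness 2: a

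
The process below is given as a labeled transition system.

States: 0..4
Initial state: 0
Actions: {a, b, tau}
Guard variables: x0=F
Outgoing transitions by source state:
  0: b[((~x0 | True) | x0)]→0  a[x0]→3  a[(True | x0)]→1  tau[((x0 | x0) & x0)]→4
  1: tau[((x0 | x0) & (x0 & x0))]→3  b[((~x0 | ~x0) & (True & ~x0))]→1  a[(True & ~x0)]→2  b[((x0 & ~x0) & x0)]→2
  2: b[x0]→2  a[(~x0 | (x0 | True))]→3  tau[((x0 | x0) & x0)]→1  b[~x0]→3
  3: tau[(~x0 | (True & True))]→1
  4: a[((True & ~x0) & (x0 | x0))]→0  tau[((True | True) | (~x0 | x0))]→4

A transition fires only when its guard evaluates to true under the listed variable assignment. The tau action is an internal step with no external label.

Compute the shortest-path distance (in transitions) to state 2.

Layered search for 2:
  Layer 0: {0}
  Layer 1: {1}
  Layer 2: {2}
2 enters at depth 2; path a·a

Answer: 2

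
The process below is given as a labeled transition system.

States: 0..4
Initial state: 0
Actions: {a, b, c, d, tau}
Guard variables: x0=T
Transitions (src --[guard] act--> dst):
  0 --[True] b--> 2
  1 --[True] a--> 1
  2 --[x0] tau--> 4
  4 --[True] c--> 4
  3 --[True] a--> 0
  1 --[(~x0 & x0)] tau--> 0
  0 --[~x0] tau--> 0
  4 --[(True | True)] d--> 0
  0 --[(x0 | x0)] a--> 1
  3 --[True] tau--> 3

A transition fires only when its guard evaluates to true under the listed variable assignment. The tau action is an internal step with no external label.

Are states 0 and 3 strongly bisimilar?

Answer: NOT BISIMILAR

Analysis:
Refine partition for ~:
  round 0: {{0,1,2,3,4}}
  round 1: {{0},{1},{2},{3},{4}}
5 equivalence class(es) (converged in 2)
0∈{0}, 3∈{3}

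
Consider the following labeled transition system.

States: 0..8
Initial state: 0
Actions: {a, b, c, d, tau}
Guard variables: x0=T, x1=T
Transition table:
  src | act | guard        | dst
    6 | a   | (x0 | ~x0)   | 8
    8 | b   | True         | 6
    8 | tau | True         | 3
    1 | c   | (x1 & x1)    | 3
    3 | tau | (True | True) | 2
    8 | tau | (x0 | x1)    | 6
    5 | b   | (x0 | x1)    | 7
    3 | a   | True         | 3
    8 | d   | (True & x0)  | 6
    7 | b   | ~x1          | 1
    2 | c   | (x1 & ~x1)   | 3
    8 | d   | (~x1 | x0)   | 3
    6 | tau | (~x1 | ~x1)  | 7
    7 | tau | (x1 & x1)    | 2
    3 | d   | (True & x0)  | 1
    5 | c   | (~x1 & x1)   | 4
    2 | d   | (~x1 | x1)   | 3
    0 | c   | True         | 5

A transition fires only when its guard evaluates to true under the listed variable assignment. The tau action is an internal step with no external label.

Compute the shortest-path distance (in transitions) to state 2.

Answer: 3

Trace:
BFS to 2:
  depth 0: {0}
  depth 1: {5}
  depth 2: {7}
  depth 3: {2}
2 enters at depth 3; path c·b·tau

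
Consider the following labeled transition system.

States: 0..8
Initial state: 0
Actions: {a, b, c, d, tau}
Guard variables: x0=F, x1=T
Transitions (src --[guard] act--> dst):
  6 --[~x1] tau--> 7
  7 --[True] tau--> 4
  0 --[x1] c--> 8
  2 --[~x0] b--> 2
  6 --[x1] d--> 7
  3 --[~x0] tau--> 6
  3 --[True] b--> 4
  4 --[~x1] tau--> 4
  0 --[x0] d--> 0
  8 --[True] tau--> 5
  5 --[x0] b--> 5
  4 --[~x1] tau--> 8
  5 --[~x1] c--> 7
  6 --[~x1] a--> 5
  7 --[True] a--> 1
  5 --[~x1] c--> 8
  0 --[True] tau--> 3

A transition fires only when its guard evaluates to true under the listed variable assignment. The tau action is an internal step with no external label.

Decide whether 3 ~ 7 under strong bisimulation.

Answer: NOT BISIMILAR

Trace:
Refine partition for ~:
  π0 = {{0,1,2,3,4,5,6,7,8}}
  π1 = {{0},{1,4,5},{2},{3},{6},{7},{8}}
Fixed point at round 2; 7 class(es).
class of 3: {3}; class of 7: {7}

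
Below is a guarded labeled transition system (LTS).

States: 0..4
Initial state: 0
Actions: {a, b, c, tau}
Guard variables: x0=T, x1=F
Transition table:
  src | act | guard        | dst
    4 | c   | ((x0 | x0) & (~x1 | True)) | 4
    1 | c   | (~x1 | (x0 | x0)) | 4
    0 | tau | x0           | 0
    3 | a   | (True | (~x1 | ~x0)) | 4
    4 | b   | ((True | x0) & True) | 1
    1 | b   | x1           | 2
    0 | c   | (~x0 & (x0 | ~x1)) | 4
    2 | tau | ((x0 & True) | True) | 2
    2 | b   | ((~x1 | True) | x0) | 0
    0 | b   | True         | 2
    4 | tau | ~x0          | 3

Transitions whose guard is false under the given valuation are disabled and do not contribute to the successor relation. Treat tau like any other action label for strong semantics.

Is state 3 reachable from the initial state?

Answer: UNREACHABLE

Analysis:
Guard filter leaves 8 enabled edge(s).
Layer 0: {0}
Layer 1: {2}  total {0,2}
Reachable = {0,2}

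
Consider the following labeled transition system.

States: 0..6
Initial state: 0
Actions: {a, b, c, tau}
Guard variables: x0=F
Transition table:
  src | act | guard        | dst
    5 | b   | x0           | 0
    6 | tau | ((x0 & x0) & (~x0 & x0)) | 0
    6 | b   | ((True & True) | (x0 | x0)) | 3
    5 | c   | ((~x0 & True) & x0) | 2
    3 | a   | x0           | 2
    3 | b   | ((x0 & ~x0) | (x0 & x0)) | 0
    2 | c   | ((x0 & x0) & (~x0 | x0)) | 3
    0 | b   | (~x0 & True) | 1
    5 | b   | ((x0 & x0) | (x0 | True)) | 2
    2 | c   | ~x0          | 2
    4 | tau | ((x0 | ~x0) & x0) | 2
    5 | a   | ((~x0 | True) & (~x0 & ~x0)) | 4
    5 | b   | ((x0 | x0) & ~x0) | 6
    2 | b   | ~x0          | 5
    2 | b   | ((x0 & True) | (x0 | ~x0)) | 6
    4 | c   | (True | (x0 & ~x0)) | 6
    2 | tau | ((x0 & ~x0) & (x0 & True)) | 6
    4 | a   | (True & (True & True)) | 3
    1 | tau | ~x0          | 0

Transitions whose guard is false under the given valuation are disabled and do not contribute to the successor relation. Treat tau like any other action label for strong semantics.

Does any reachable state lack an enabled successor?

R = {0,1}
  0: b→1  [1 out]
  1: tau→0  [1 out]

Answer: DEADLOCK-FREE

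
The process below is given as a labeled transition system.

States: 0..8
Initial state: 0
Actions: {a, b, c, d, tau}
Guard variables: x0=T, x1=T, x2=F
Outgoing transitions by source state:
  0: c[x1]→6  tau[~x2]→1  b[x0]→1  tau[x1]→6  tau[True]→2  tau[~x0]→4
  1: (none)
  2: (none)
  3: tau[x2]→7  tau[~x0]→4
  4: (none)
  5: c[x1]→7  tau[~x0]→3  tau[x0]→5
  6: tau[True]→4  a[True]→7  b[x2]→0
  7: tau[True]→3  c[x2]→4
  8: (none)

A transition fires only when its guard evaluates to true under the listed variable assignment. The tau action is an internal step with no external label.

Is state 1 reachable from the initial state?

Answer: REACHABLE

Analysis:
Guard filter leaves 10 enabled edge(s).
Layer 0: {0}
Layer 1: {1,2,6}  cumulative {0,1,2,6}
Layer 2: {4,7}  cumulative {0,1,2,4,6,7}
Layer 3: {3}  cumulative {0,1,2,3,4,6,7}
Reachable = {0,1,2,3,4,6,7}
witness 1: tau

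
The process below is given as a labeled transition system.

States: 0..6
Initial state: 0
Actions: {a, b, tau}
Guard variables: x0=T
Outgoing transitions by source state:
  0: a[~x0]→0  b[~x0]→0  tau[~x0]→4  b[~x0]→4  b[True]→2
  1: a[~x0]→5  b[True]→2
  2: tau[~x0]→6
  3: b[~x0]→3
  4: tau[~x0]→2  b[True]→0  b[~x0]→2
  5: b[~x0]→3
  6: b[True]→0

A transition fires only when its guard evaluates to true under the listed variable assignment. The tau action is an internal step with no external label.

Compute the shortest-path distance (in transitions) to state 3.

Breadth-first toward 3:
  depth 0: {0}
  depth 1: {2}
3 never appears.

Answer: UNREACHABLE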